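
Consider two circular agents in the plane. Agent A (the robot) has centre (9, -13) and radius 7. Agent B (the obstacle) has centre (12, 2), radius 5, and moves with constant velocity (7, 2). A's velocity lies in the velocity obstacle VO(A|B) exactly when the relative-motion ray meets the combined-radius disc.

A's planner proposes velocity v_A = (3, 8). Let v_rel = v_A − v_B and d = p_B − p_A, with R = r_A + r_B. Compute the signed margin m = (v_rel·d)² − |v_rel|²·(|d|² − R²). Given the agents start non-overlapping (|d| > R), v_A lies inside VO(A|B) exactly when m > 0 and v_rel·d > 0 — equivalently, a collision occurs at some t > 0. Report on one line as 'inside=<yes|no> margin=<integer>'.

d = (3, 15),  |d|² = 234;  R = 7+5 = 12,  c = 234−12² = 90
v_rel = (-4, 6),  |v_rel|² = 52;  v_rel·d = (-4)·(3) + (6)·(15) = 78
52·t² − 156·t + 90 = 0  ⇒  m = 78² − 52·90 = 1404
m = 1404 > 0,  v_rel·d = 78 > 0  ⇒  inside

inside=yes margin=1404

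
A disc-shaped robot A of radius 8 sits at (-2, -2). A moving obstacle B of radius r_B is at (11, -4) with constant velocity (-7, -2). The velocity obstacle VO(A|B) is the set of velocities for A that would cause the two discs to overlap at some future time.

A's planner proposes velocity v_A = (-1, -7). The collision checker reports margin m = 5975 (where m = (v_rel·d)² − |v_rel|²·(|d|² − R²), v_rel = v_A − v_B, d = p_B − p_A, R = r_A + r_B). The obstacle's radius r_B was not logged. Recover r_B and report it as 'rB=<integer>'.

m = 5975
d = (13, -2);  v_rel = (6, -5),  |v_rel|² = 61
v_rel×d = (6)·(-2) − (-5)·(13) = 53
since m = R²·61 − 53²:  R² = (2809 + 5975) / 61 = 144
R = √144 = 12  ⇒  r_B = 12 − 8 = 4

rB=4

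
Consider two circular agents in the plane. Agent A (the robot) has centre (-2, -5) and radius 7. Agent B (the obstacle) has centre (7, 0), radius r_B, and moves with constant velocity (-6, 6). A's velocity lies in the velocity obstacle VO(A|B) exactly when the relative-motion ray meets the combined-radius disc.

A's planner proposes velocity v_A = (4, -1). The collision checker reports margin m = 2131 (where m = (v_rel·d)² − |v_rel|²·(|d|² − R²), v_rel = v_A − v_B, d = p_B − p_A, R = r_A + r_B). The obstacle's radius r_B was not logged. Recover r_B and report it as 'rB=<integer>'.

m = 2131
d = (9, 5);  v_rel = (10, -7),  |v_rel|² = 149
v_rel×d = (10)·(5) − (-7)·(9) = 113
since m = R²·149 − 113²:  R² = (12769 + 2131) / 149 = 100
R = √100 = 10  ⇒  r_B = 10 − 7 = 3

rB=3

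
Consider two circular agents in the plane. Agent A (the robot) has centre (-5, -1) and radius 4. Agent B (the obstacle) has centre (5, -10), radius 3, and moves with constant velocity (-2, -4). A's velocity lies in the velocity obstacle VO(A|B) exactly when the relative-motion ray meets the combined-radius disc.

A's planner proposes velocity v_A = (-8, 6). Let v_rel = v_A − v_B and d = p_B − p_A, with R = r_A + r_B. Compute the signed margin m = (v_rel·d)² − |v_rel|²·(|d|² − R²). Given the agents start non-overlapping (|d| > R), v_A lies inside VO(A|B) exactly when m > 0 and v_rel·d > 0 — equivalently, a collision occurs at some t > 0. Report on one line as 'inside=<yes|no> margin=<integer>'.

d = (10, -9),  |d|² = 181;  R = 4+3 = 7,  c = 181−7² = 132
v_rel = (-6, 10),  |v_rel|² = 136;  v_rel·d = (-6)·(10) + (10)·(-9) = -150
136·t² + 300·t + 132 = 0  ⇒  m = (-150)² − 136·132 = 4548
m = 4548 > 0,  v_rel·d = -150 < 0  ⇒  outside

inside=no margin=4548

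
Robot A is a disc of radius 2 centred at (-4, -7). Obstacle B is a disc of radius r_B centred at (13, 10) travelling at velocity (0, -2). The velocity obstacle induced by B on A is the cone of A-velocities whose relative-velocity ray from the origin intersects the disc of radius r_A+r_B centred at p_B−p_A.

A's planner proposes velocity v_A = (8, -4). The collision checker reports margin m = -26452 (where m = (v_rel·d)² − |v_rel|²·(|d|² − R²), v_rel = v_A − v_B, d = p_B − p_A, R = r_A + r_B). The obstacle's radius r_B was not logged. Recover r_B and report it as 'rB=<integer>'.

m = -26452
d = (17, 17);  v_rel = (8, -2),  |v_rel|² = 68
v_rel×d = (8)·(17) − (-2)·(17) = 170
since m = R²·68 − 170²:  R² = (28900 + -26452) / 68 = 36
R = √36 = 6  ⇒  r_B = 6 − 2 = 4

rB=4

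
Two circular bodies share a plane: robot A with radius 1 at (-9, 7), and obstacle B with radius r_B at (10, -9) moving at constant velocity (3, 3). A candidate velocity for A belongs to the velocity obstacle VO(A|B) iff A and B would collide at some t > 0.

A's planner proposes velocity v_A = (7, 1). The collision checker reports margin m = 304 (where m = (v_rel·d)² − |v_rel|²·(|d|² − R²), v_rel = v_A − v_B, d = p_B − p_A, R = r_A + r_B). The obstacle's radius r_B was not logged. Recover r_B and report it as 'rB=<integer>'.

m = 304
d = (19, -16);  v_rel = (4, -2),  |v_rel|² = 20
v_rel×d = (4)·(-16) − (-2)·(19) = -26
since m = R²·20 − (-26)²:  R² = (676 + 304) / 20 = 49
R = √49 = 7  ⇒  r_B = 7 − 1 = 6

rB=6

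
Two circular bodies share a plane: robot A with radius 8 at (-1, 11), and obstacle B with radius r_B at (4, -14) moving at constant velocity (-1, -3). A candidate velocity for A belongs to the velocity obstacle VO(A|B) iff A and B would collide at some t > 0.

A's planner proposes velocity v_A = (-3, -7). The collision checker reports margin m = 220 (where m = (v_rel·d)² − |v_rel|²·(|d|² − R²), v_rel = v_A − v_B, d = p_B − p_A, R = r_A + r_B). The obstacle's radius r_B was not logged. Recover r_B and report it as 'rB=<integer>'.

m = 220
d = (5, -25);  v_rel = (-2, -4),  |v_rel|² = 20
v_rel×d = (-2)·(-25) − (-4)·(5) = 70
since m = R²·20 − 70²:  R² = (4900 + 220) / 20 = 256
R = √256 = 16  ⇒  r_B = 16 − 8 = 8

rB=8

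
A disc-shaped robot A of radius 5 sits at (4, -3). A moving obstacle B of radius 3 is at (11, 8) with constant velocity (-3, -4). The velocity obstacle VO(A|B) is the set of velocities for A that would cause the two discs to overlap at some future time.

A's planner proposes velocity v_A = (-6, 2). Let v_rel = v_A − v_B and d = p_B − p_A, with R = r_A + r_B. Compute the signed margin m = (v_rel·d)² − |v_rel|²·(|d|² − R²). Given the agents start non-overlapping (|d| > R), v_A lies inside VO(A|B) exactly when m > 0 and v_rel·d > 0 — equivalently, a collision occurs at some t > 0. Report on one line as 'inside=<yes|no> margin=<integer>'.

d = (7, 11),  |d|² = 170;  R = 5+3 = 8,  c = 170−8² = 106
v_rel = (-3, 6),  |v_rel|² = 45;  v_rel·d = (-3)·(7) + (6)·(11) = 45
45·t² − 90·t + 106 = 0  ⇒  m = 45² − 45·106 = -2745
m = -2745 < 0,  v_rel·d = 45 > 0  ⇒  outside

inside=no margin=-2745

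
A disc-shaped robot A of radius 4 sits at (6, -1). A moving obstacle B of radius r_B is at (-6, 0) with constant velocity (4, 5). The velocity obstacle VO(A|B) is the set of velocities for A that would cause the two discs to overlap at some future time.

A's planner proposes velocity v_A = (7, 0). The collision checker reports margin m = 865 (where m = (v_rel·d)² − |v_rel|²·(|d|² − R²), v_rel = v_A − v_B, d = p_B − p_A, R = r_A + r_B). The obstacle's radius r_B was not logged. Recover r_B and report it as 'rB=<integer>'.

m = 865
d = (-12, 1);  v_rel = (3, -5),  |v_rel|² = 34
v_rel×d = (3)·(1) − (-5)·(-12) = -57
since m = R²·34 − (-57)²:  R² = (3249 + 865) / 34 = 121
R = √121 = 11  ⇒  r_B = 11 − 4 = 7

rB=7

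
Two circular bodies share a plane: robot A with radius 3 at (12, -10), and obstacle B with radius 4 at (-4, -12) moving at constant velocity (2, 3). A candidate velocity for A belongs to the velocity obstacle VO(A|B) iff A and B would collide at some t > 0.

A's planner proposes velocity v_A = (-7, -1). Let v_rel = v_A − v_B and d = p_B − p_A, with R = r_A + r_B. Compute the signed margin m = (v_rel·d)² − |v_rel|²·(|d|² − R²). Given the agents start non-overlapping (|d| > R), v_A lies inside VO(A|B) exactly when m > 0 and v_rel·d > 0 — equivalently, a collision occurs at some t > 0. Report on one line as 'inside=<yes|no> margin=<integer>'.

d = (-16, -2),  |d|² = 260;  R = 3+4 = 7,  c = 260−7² = 211
v_rel = (-9, -4),  |v_rel|² = 97;  v_rel·d = (-9)·(-16) + (-4)·(-2) = 152
97·t² − 304·t + 211 = 0  ⇒  m = 152² − 97·211 = 2637
m = 2637 > 0,  v_rel·d = 152 > 0  ⇒  inside

inside=yes margin=2637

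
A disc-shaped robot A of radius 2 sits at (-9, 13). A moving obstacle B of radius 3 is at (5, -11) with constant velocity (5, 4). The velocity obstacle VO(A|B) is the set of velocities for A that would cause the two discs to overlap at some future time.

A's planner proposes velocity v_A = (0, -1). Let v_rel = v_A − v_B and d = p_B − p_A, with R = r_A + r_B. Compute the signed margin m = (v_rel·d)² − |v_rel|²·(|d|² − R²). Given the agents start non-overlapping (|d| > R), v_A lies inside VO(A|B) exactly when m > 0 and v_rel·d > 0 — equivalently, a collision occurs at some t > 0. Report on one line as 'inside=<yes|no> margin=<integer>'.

d = (14, -24),  |d|² = 772;  R = 2+3 = 5,  c = 772−5² = 747
v_rel = (-5, -5),  |v_rel|² = 50;  v_rel·d = (-5)·(14) + (-5)·(-24) = 50
50·t² − 100·t + 747 = 0  ⇒  m = 50² − 50·747 = -34850
m = -34850 < 0,  v_rel·d = 50 > 0  ⇒  outside

inside=no margin=-34850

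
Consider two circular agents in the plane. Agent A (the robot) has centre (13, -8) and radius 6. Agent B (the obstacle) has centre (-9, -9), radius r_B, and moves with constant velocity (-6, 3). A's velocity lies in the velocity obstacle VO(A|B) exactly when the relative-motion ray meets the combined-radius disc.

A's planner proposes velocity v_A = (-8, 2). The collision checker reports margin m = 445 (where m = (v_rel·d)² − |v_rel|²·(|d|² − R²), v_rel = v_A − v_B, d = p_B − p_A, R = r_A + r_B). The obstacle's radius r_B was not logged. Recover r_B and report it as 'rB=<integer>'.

m = 445
d = (-22, -1);  v_rel = (-2, -1),  |v_rel|² = 5
v_rel×d = (-2)·(-1) − (-1)·(-22) = -20
since m = R²·5 − (-20)²:  R² = (400 + 445) / 5 = 169
R = √169 = 13  ⇒  r_B = 13 − 6 = 7

rB=7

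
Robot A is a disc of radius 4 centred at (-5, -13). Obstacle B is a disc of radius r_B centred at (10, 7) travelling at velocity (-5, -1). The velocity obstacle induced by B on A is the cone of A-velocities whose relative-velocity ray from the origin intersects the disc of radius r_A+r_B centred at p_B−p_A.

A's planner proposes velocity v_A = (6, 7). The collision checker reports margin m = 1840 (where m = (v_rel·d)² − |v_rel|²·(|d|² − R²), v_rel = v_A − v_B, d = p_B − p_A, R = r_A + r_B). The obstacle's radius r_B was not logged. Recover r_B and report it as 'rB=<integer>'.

m = 1840
d = (15, 20);  v_rel = (11, 8),  |v_rel|² = 185
v_rel×d = (11)·(20) − (8)·(15) = 100
since m = R²·185 − 100²:  R² = (10000 + 1840) / 185 = 64
R = √64 = 8  ⇒  r_B = 8 − 4 = 4

rB=4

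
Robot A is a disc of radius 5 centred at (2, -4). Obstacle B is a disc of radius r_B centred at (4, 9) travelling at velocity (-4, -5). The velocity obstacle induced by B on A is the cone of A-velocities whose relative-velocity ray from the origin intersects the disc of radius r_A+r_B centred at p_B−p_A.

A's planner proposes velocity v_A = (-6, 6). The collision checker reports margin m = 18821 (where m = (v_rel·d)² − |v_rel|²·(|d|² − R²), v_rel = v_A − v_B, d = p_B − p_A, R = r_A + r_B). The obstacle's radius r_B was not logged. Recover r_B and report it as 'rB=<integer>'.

m = 18821
d = (2, 13);  v_rel = (-2, 11),  |v_rel|² = 125
v_rel×d = (-2)·(13) − (11)·(2) = -48
since m = R²·125 − (-48)²:  R² = (2304 + 18821) / 125 = 169
R = √169 = 13  ⇒  r_B = 13 − 5 = 8

rB=8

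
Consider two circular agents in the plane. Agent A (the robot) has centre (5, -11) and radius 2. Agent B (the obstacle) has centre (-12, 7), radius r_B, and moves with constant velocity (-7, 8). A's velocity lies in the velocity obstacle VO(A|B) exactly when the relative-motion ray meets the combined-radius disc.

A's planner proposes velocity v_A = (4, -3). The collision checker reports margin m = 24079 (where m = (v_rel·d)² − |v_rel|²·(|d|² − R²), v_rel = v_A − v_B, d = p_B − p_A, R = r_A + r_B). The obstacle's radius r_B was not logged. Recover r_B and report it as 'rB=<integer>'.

m = 24079
d = (-17, 18);  v_rel = (11, -11),  |v_rel|² = 242
v_rel×d = (11)·(18) − (-11)·(-17) = 11
since m = R²·242 − 11²:  R² = (121 + 24079) / 242 = 100
R = √100 = 10  ⇒  r_B = 10 − 2 = 8

rB=8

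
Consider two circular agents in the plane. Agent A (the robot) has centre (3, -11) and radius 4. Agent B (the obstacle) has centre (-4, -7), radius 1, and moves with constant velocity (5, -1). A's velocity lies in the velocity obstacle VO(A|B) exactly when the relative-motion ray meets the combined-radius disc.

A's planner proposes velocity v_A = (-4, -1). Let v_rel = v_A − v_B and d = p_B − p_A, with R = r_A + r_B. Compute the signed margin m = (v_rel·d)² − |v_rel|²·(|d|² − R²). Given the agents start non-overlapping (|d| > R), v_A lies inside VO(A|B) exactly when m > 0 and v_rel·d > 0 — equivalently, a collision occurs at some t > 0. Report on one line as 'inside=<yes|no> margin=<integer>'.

d = (-7, 4),  |d|² = 65;  R = 4+1 = 5,  c = 65−5² = 40
v_rel = (-9, 0),  |v_rel|² = 81;  v_rel·d = (-9)·(-7) + (0)·(4) = 63
81·t² − 126·t + 40 = 0  ⇒  m = 63² − 81·40 = 729
m = 729 > 0,  v_rel·d = 63 > 0  ⇒  inside

inside=yes margin=729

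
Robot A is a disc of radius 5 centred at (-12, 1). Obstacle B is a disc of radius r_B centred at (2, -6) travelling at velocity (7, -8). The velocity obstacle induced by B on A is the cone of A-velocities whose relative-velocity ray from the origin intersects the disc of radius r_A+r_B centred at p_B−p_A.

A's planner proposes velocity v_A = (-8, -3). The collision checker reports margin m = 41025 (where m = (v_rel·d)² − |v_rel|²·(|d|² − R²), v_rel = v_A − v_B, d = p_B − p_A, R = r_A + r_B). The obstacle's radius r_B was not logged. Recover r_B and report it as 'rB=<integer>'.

m = 41025
d = (14, -7);  v_rel = (-15, 5),  |v_rel|² = 250
v_rel×d = (-15)·(-7) − (5)·(14) = 35
since m = R²·250 − 35²:  R² = (1225 + 41025) / 250 = 169
R = √169 = 13  ⇒  r_B = 13 − 5 = 8

rB=8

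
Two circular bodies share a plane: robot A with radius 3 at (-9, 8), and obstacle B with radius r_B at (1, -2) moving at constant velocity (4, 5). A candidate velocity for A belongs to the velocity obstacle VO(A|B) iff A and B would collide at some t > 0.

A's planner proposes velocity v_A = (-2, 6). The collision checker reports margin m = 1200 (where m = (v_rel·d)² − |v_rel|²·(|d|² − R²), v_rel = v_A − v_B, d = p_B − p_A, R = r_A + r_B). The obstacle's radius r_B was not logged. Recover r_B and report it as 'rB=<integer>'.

m = 1200
d = (10, -10);  v_rel = (-6, 1),  |v_rel|² = 37
v_rel×d = (-6)·(-10) − (1)·(10) = 50
since m = R²·37 − 50²:  R² = (2500 + 1200) / 37 = 100
R = √100 = 10  ⇒  r_B = 10 − 3 = 7

rB=7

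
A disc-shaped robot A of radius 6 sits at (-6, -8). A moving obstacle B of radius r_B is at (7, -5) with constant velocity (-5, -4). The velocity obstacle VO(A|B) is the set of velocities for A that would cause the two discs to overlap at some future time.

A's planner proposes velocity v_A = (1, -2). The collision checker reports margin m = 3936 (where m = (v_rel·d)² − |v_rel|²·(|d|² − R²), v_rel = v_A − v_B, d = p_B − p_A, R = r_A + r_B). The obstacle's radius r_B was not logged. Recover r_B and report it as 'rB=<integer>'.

m = 3936
d = (13, 3);  v_rel = (6, 2),  |v_rel|² = 40
v_rel×d = (6)·(3) − (2)·(13) = -8
since m = R²·40 − (-8)²:  R² = (64 + 3936) / 40 = 100
R = √100 = 10  ⇒  r_B = 10 − 6 = 4

rB=4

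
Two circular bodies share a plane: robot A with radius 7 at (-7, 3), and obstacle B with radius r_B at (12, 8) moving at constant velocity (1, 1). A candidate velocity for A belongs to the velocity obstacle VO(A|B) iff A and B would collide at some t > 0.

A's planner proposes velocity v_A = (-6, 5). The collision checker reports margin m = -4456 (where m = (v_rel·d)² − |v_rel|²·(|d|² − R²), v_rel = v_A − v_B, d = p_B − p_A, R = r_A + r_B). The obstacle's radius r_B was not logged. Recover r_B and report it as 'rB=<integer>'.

m = -4456
d = (19, 5);  v_rel = (-7, 4),  |v_rel|² = 65
v_rel×d = (-7)·(5) − (4)·(19) = -111
since m = R²·65 − (-111)²:  R² = (12321 + -4456) / 65 = 121
R = √121 = 11  ⇒  r_B = 11 − 7 = 4

rB=4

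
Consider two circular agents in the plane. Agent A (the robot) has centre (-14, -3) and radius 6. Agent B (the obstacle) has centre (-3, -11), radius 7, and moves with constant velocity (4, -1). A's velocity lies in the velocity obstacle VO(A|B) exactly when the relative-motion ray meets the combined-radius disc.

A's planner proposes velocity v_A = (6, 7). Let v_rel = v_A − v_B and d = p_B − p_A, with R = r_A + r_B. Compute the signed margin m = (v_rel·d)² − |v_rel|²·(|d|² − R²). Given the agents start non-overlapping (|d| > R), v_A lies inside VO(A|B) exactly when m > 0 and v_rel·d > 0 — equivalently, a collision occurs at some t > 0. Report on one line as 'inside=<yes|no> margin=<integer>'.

d = (11, -8),  |d|² = 185;  R = 6+7 = 13,  c = 185−13² = 16
v_rel = (2, 8),  |v_rel|² = 68;  v_rel·d = (2)·(11) + (8)·(-8) = -42
68·t² + 84·t + 16 = 0  ⇒  m = (-42)² − 68·16 = 676
m = 676 > 0,  v_rel·d = -42 < 0  ⇒  outside

inside=no margin=676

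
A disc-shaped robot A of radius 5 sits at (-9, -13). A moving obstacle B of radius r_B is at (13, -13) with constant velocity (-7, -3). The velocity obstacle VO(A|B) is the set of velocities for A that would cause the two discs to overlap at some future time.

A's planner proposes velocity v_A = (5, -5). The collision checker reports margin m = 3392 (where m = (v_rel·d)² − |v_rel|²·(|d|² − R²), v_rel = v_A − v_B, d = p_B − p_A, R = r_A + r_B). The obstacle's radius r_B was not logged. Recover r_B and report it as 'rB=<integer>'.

m = 3392
d = (22, 0);  v_rel = (12, -2),  |v_rel|² = 148
v_rel×d = (12)·(0) − (-2)·(22) = 44
since m = R²·148 − 44²:  R² = (1936 + 3392) / 148 = 36
R = √36 = 6  ⇒  r_B = 6 − 5 = 1

rB=1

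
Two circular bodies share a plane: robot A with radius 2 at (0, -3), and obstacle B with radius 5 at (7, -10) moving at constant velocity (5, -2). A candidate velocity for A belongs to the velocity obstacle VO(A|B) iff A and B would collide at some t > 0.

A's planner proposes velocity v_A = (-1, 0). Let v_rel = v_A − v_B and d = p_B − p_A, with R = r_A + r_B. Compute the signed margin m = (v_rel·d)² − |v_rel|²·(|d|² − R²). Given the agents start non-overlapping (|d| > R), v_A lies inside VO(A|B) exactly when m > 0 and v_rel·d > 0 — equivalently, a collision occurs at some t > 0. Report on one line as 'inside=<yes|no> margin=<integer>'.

d = (7, -7),  |d|² = 98;  R = 2+5 = 7,  c = 98−7² = 49
v_rel = (-6, 2),  |v_rel|² = 40;  v_rel·d = (-6)·(7) + (2)·(-7) = -56
40·t² + 112·t + 49 = 0  ⇒  m = (-56)² − 40·49 = 1176
m = 1176 > 0,  v_rel·d = -56 < 0  ⇒  outside

inside=no margin=1176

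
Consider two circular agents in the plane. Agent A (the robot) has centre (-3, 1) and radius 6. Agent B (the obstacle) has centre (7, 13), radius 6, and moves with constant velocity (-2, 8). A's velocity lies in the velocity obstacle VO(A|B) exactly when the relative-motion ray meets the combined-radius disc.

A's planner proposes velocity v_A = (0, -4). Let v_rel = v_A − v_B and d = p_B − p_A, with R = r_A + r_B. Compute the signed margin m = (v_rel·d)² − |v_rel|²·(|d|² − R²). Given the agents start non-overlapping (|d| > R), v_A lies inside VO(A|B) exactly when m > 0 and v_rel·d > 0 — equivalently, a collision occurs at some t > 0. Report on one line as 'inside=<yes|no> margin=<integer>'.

d = (10, 12),  |d|² = 244;  R = 6+6 = 12,  c = 244−12² = 100
v_rel = (2, -12),  |v_rel|² = 148;  v_rel·d = (2)·(10) + (-12)·(12) = -124
148·t² + 248·t + 100 = 0  ⇒  m = (-124)² − 148·100 = 576
m = 576 > 0,  v_rel·d = -124 < 0  ⇒  outside

inside=no margin=576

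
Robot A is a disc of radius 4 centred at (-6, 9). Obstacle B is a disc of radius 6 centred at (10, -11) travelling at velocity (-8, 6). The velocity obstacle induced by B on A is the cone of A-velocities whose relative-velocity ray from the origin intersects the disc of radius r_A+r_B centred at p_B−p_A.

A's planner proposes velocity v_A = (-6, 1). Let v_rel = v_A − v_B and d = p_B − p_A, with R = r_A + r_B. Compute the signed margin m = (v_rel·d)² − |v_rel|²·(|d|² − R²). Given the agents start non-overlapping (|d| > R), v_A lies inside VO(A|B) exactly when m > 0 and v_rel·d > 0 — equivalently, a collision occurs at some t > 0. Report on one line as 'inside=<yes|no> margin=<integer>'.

d = (16, -20),  |d|² = 656;  R = 4+6 = 10,  c = 656−10² = 556
v_rel = (2, -5),  |v_rel|² = 29;  v_rel·d = (2)·(16) + (-5)·(-20) = 132
29·t² − 264·t + 556 = 0  ⇒  m = 132² − 29·556 = 1300
m = 1300 > 0,  v_rel·d = 132 > 0  ⇒  inside

inside=yes margin=1300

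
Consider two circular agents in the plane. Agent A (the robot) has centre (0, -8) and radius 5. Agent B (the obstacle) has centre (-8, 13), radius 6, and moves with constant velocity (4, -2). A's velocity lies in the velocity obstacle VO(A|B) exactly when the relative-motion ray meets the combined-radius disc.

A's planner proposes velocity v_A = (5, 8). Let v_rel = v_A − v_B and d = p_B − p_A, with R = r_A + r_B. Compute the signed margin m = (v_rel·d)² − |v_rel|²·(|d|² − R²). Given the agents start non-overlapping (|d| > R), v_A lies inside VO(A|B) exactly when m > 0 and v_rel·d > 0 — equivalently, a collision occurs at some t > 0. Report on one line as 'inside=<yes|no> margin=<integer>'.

d = (-8, 21),  |d|² = 505;  R = 5+6 = 11,  c = 505−11² = 384
v_rel = (1, 10),  |v_rel|² = 101;  v_rel·d = (1)·(-8) + (10)·(21) = 202
101·t² − 404·t + 384 = 0  ⇒  m = 202² − 101·384 = 2020
m = 2020 > 0,  v_rel·d = 202 > 0  ⇒  inside

inside=yes margin=2020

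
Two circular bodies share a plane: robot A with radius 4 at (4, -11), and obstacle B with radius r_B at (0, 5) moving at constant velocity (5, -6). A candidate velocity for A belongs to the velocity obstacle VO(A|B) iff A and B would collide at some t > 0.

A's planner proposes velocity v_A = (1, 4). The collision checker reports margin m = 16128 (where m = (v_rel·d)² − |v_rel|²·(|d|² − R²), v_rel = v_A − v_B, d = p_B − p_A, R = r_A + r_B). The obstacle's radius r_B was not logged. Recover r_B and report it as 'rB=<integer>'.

m = 16128
d = (-4, 16);  v_rel = (-4, 10),  |v_rel|² = 116
v_rel×d = (-4)·(16) − (10)·(-4) = -24
since m = R²·116 − (-24)²:  R² = (576 + 16128) / 116 = 144
R = √144 = 12  ⇒  r_B = 12 − 4 = 8

rB=8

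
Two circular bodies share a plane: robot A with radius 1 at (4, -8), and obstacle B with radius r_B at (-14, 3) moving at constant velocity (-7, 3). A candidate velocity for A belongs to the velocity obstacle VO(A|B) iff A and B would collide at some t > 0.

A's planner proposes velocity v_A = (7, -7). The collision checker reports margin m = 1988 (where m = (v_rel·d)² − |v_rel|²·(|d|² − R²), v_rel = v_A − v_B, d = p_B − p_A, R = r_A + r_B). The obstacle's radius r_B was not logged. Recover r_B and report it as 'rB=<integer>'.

m = 1988
d = (-18, 11);  v_rel = (14, -10),  |v_rel|² = 296
v_rel×d = (14)·(11) − (-10)·(-18) = -26
since m = R²·296 − (-26)²:  R² = (676 + 1988) / 296 = 9
R = √9 = 3  ⇒  r_B = 3 − 1 = 2

rB=2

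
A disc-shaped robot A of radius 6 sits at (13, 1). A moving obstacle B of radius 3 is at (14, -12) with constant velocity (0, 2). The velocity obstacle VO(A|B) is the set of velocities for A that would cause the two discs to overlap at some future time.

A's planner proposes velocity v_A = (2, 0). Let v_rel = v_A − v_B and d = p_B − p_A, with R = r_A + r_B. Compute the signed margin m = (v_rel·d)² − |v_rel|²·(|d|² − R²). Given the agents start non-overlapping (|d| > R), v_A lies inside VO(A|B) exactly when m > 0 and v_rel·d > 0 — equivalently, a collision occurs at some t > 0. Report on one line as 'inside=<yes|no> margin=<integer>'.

d = (1, -13),  |d|² = 170;  R = 6+3 = 9,  c = 170−9² = 89
v_rel = (2, -2),  |v_rel|² = 8;  v_rel·d = (2)·(1) + (-2)·(-13) = 28
8·t² − 56·t + 89 = 0  ⇒  m = 28² − 8·89 = 72
m = 72 > 0,  v_rel·d = 28 > 0  ⇒  inside

inside=yes margin=72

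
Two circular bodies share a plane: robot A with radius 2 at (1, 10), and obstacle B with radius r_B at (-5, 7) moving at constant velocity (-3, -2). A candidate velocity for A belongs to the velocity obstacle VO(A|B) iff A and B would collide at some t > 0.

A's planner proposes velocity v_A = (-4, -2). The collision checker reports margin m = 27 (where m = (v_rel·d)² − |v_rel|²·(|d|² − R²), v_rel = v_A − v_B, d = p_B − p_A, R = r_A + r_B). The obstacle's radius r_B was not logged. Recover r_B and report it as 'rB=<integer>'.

m = 27
d = (-6, -3);  v_rel = (-1, 0),  |v_rel|² = 1
v_rel×d = (-1)·(-3) − (0)·(-6) = 3
since m = R²·1 − 3²:  R² = (9 + 27) / 1 = 36
R = √36 = 6  ⇒  r_B = 6 − 2 = 4

rB=4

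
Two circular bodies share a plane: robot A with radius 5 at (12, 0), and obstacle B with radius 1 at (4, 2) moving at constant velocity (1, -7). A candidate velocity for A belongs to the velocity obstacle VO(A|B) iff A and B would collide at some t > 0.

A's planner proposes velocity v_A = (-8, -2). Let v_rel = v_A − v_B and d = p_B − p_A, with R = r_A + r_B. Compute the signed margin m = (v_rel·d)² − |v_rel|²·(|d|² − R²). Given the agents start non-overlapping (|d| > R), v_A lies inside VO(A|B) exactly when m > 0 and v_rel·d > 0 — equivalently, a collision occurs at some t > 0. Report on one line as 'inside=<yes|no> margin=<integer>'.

d = (-8, 2),  |d|² = 68;  R = 5+1 = 6,  c = 68−6² = 32
v_rel = (-9, 5),  |v_rel|² = 106;  v_rel·d = (-9)·(-8) + (5)·(2) = 82
106·t² − 164·t + 32 = 0  ⇒  m = 82² − 106·32 = 3332
m = 3332 > 0,  v_rel·d = 82 > 0  ⇒  inside

inside=yes margin=3332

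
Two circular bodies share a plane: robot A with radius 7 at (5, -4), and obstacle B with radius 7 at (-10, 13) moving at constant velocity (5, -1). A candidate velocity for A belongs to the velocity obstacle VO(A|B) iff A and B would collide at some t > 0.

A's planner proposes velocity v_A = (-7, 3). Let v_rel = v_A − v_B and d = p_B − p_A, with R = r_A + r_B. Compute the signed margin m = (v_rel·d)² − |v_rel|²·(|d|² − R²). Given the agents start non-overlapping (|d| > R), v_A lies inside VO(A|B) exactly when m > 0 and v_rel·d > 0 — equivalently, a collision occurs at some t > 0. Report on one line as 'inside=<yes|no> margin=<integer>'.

d = (-15, 17),  |d|² = 514;  R = 7+7 = 14,  c = 514−14² = 318
v_rel = (-12, 4),  |v_rel|² = 160;  v_rel·d = (-12)·(-15) + (4)·(17) = 248
160·t² − 496·t + 318 = 0  ⇒  m = 248² − 160·318 = 10624
m = 10624 > 0,  v_rel·d = 248 > 0  ⇒  inside

inside=yes margin=10624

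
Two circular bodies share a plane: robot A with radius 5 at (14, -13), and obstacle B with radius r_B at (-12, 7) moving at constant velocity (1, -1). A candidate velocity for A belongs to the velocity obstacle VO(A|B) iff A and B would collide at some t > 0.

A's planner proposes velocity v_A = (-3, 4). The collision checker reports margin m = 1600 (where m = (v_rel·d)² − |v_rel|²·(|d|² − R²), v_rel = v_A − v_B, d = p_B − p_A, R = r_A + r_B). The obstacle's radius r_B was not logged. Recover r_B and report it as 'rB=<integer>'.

m = 1600
d = (-26, 20);  v_rel = (-4, 5),  |v_rel|² = 41
v_rel×d = (-4)·(20) − (5)·(-26) = 50
since m = R²·41 − 50²:  R² = (2500 + 1600) / 41 = 100
R = √100 = 10  ⇒  r_B = 10 − 5 = 5

rB=5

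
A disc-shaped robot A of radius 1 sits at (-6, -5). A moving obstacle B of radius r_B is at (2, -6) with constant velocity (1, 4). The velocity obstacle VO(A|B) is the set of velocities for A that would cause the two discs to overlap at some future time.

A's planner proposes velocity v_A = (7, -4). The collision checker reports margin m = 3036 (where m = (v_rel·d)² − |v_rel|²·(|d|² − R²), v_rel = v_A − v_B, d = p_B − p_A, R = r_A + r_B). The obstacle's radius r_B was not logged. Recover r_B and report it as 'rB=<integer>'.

m = 3036
d = (8, -1);  v_rel = (6, -8),  |v_rel|² = 100
v_rel×d = (6)·(-1) − (-8)·(8) = 58
since m = R²·100 − 58²:  R² = (3364 + 3036) / 100 = 64
R = √64 = 8  ⇒  r_B = 8 − 1 = 7

rB=7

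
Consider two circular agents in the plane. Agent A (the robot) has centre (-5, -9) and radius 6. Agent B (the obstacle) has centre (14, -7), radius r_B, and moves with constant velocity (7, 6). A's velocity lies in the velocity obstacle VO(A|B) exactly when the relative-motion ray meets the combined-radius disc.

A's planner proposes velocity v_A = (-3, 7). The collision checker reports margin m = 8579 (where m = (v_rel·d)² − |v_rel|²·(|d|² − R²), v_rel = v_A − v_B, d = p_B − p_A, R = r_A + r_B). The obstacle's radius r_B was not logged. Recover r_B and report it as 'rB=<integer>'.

m = 8579
d = (19, 2);  v_rel = (-10, 1),  |v_rel|² = 101
v_rel×d = (-10)·(2) − (1)·(19) = -39
since m = R²·101 − (-39)²:  R² = (1521 + 8579) / 101 = 100
R = √100 = 10  ⇒  r_B = 10 − 6 = 4

rB=4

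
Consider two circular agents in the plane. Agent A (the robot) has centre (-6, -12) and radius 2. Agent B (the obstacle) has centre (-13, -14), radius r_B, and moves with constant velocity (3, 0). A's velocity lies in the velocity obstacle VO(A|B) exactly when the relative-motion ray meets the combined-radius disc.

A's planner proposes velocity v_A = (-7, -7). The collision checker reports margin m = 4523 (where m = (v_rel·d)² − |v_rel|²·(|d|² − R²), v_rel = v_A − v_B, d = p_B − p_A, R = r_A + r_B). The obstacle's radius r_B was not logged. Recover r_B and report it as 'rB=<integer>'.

m = 4523
d = (-7, -2);  v_rel = (-10, -7),  |v_rel|² = 149
v_rel×d = (-10)·(-2) − (-7)·(-7) = -29
since m = R²·149 − (-29)²:  R² = (841 + 4523) / 149 = 36
R = √36 = 6  ⇒  r_B = 6 − 2 = 4

rB=4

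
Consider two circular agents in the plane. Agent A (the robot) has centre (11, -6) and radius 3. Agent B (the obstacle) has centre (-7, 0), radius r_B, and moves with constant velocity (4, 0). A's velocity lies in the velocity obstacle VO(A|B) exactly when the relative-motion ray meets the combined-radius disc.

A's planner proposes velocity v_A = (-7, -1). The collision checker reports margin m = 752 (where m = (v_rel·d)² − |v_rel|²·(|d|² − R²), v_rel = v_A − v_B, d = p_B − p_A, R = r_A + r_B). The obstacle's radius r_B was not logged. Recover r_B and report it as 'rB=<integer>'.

m = 752
d = (-18, 6);  v_rel = (-11, -1),  |v_rel|² = 122
v_rel×d = (-11)·(6) − (-1)·(-18) = -84
since m = R²·122 − (-84)²:  R² = (7056 + 752) / 122 = 64
R = √64 = 8  ⇒  r_B = 8 − 3 = 5

rB=5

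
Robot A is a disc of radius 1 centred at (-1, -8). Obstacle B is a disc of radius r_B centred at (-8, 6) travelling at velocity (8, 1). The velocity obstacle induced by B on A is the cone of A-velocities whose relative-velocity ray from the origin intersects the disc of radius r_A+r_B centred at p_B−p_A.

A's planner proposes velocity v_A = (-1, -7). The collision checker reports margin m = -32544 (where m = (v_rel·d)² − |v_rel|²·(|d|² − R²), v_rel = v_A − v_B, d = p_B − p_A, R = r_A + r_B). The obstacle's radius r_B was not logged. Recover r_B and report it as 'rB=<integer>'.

m = -32544
d = (-7, 14);  v_rel = (-9, -8),  |v_rel|² = 145
v_rel×d = (-9)·(14) − (-8)·(-7) = -182
since m = R²·145 − (-182)²:  R² = (33124 + -32544) / 145 = 4
R = √4 = 2  ⇒  r_B = 2 − 1 = 1

rB=1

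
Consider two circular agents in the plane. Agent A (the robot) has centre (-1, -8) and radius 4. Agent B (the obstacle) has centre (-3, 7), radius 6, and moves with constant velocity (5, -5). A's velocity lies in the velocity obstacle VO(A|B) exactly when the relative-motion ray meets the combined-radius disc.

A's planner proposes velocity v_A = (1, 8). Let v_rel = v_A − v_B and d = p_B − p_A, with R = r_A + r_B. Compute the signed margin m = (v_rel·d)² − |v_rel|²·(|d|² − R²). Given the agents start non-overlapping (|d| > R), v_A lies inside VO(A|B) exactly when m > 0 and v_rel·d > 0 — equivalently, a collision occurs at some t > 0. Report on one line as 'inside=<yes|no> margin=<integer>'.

d = (-2, 15),  |d|² = 229;  R = 4+6 = 10,  c = 229−10² = 129
v_rel = (-4, 13),  |v_rel|² = 185;  v_rel·d = (-4)·(-2) + (13)·(15) = 203
185·t² − 406·t + 129 = 0  ⇒  m = 203² − 185·129 = 17344
m = 17344 > 0,  v_rel·d = 203 > 0  ⇒  inside

inside=yes margin=17344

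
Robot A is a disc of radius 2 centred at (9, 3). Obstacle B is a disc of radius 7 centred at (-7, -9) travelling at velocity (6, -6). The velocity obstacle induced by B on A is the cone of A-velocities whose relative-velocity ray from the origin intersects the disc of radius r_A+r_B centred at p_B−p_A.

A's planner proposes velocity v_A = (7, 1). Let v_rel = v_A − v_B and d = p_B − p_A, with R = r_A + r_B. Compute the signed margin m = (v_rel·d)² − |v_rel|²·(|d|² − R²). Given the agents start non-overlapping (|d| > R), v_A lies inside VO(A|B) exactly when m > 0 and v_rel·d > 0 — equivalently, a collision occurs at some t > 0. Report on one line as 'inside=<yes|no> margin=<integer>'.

d = (-16, -12),  |d|² = 400;  R = 2+7 = 9,  c = 400−9² = 319
v_rel = (1, 7),  |v_rel|² = 50;  v_rel·d = (1)·(-16) + (7)·(-12) = -100
50·t² + 200·t + 319 = 0  ⇒  m = (-100)² − 50·319 = -5950
m = -5950 < 0,  v_rel·d = -100 < 0  ⇒  outside

inside=no margin=-5950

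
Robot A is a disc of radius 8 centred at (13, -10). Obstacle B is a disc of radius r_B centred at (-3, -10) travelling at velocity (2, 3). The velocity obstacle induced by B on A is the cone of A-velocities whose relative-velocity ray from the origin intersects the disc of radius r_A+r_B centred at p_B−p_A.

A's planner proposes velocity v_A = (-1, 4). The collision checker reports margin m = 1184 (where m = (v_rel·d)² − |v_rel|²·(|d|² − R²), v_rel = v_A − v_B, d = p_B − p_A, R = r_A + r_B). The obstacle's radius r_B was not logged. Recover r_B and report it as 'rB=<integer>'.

m = 1184
d = (-16, 0);  v_rel = (-3, 1),  |v_rel|² = 10
v_rel×d = (-3)·(0) − (1)·(-16) = 16
since m = R²·10 − 16²:  R² = (256 + 1184) / 10 = 144
R = √144 = 12  ⇒  r_B = 12 − 8 = 4

rB=4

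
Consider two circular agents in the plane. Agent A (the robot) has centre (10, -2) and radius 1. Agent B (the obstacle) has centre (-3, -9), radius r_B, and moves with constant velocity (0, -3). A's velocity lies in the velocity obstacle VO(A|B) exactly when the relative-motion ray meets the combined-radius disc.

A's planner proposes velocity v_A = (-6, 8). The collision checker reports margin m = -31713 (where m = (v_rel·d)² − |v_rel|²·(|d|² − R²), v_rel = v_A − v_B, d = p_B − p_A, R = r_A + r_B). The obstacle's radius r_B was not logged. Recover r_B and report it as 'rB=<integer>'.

m = -31713
d = (-13, -7);  v_rel = (-6, 11),  |v_rel|² = 157
v_rel×d = (-6)·(-7) − (11)·(-13) = 185
since m = R²·157 − 185²:  R² = (34225 + -31713) / 157 = 16
R = √16 = 4  ⇒  r_B = 4 − 1 = 3

rB=3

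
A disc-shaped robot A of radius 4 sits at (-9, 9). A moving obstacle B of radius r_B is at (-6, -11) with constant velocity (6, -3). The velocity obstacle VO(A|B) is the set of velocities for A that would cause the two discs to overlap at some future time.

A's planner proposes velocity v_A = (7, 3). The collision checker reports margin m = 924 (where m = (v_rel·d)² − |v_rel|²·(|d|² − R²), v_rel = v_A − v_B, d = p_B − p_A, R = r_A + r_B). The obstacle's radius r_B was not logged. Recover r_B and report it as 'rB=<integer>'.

m = 924
d = (3, -20);  v_rel = (1, 6),  |v_rel|² = 37
v_rel×d = (1)·(-20) − (6)·(3) = -38
since m = R²·37 − (-38)²:  R² = (1444 + 924) / 37 = 64
R = √64 = 8  ⇒  r_B = 8 − 4 = 4

rB=4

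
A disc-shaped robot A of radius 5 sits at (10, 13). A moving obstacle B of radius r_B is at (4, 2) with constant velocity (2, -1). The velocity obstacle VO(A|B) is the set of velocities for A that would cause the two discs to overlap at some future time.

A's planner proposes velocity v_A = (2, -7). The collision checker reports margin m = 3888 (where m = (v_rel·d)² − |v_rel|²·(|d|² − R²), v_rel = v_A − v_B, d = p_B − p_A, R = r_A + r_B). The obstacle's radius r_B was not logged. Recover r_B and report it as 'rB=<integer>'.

m = 3888
d = (-6, -11);  v_rel = (0, -6),  |v_rel|² = 36
v_rel×d = (0)·(-11) − (-6)·(-6) = -36
since m = R²·36 − (-36)²:  R² = (1296 + 3888) / 36 = 144
R = √144 = 12  ⇒  r_B = 12 − 5 = 7

rB=7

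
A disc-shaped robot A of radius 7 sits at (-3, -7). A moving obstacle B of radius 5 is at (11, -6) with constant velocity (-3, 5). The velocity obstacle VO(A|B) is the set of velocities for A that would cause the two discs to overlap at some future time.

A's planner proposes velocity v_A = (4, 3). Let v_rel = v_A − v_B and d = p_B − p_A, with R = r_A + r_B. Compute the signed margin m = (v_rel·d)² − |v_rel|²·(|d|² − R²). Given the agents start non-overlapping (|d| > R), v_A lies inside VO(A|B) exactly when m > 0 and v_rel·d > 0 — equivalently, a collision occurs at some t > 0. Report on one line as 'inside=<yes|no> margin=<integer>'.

d = (14, 1),  |d|² = 197;  R = 7+5 = 12,  c = 197−12² = 53
v_rel = (7, -2),  |v_rel|² = 53;  v_rel·d = (7)·(14) + (-2)·(1) = 96
53·t² − 192·t + 53 = 0  ⇒  m = 96² − 53·53 = 6407
m = 6407 > 0,  v_rel·d = 96 > 0  ⇒  inside

inside=yes margin=6407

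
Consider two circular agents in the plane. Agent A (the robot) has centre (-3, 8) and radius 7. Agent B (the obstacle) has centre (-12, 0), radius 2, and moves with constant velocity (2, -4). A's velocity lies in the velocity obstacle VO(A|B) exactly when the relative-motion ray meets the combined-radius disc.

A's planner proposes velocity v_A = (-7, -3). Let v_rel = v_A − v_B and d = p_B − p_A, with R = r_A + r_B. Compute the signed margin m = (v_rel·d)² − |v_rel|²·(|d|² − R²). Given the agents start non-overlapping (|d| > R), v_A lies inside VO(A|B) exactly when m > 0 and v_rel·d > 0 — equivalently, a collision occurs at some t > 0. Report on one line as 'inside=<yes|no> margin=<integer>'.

d = (-9, -8),  |d|² = 145;  R = 7+2 = 9,  c = 145−9² = 64
v_rel = (-9, 1),  |v_rel|² = 82;  v_rel·d = (-9)·(-9) + (1)·(-8) = 73
82·t² − 146·t + 64 = 0  ⇒  m = 73² − 82·64 = 81
m = 81 > 0,  v_rel·d = 73 > 0  ⇒  inside

inside=yes margin=81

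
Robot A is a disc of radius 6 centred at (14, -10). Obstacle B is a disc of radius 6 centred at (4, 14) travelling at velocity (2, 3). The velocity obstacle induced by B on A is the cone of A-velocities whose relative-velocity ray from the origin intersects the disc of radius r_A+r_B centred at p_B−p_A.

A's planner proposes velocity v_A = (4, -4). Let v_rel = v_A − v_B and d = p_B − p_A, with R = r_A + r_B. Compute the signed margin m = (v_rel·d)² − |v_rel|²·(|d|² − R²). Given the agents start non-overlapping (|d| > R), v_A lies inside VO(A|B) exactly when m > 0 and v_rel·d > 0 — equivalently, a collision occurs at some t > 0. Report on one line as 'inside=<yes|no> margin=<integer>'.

d = (-10, 24),  |d|² = 676;  R = 6+6 = 12,  c = 676−12² = 532
v_rel = (2, -7),  |v_rel|² = 53;  v_rel·d = (2)·(-10) + (-7)·(24) = -188
53·t² + 376·t + 532 = 0  ⇒  m = (-188)² − 53·532 = 7148
m = 7148 > 0,  v_rel·d = -188 < 0  ⇒  outside

inside=no margin=7148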